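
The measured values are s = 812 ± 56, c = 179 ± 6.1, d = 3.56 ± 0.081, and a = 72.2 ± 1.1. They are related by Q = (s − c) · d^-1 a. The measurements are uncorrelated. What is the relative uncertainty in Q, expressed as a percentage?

9.31%

Let u = s − c = 633. δu = √(δs² + δc²) = √(3140 + 37.2) = 56.3, so δu/u = 0.0890.
Q is then a monomial in u, d, a:
δQ/Q = √((δu/u)² + (-1·δd/d)² + (1·δa/a)²) = √(0.00792 + 0.000518 + 0.000232) = 0.0931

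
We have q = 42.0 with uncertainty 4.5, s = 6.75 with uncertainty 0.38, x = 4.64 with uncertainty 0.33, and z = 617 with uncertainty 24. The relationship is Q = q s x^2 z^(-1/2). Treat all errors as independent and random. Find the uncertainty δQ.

Products/powers → add relative errors in quadrature, weighted by exponent:
  (1·δq/q)² = (1×0.107)² = 0.0115;  (1·δs/s)² = (1×0.0563)² = 0.00317;  (2·δx/x)² = (2×0.0711)² = 0.0202;  (−½·δz/z)² = (-0.5×0.0389)² = 0.000378
δQ/Q = √(0.0353) = 0.188
Q = 246, so δQ = 0.188 × 246 = 46.1.

46.1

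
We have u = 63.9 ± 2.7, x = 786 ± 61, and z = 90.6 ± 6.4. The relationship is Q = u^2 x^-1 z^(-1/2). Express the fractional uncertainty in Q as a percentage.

12.0%

Since Q is a product/quotient, work with relative uncertainties:
  (2·δu/u)² = (2×0.0423)² = 0.00714;  (-1·δx/x)² = (-1×0.0776)² = 0.00602;  (−½·δz/z)² = (-0.5×0.0706)² = 0.00125
δQ/Q = √(0.0144) = 0.120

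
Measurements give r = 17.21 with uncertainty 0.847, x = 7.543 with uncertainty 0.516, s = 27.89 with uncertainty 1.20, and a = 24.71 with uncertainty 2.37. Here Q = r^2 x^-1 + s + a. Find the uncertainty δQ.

5.40

Let p = r^2·x^-1 = 39.27. δp/p = √((2·δr/r)² + (-1·δx/x)²) = √(0.00969 + 0.00468) = 0.120, so δp = 4.71.
Q = p + s + a: δQ = √(δp² + δs² + δa²) = √(22.2 + 1.44 + 5.62) = 5.40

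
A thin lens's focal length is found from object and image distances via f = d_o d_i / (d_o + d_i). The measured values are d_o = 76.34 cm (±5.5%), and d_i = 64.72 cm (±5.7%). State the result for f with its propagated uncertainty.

35.03 ± 1.40 cm

∂f/∂d_o = (d_i/(d_o+d_i))² = 0.211;  ∂f/∂d_i = (d_o/(d_o+d_i))² = 0.293
δf = √((∂f/∂d_o · δd_o)² + (∂f/∂d_i · δd_i)²) = √(0.781 + 1.17) = 1.40 cm
f = 35.03 cm.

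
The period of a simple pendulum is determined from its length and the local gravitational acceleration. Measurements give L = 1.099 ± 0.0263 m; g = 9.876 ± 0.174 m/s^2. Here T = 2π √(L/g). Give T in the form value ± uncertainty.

2.096 ± 0.0311 s

Products/powers → add relative errors in quadrature, weighted by exponent:
  (½·δL/L)² = (0.5×0.0239)² = 0.000143;  (−½·δg/g)² = (-0.5×0.0176)² = 7.76e-05
δT/T = √(0.000221) = 0.0149
T = 2.096 s, so δT = 0.0149 × 2.096 = 0.0311 s.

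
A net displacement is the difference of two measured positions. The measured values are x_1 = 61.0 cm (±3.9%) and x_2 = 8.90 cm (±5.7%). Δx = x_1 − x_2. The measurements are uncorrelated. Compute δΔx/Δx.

Absolute uncertainties add in quadrature for a linear combination:
  (δx_1)² = 5.66;  (δx_2)² = 0.257
δΔx = √(5.92) = 2.43 cm
Δx = 52.1 cm, so δΔx/Δx = 2.43/52.1 = 0.0467.

0.0467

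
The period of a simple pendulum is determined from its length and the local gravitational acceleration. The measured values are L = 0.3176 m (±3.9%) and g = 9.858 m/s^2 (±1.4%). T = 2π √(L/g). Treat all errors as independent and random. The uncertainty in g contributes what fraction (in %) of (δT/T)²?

(δT/T)² = (½·δL/L)² + (−½·δg/g)²
  L term: (0.5×0.0390)² = 0.000380
  g term: (-0.5×0.0140)² = 4.9e-05
Total = 0.000429. Share from g = 4.9e-05/0.000429 = 0.114.

11.4%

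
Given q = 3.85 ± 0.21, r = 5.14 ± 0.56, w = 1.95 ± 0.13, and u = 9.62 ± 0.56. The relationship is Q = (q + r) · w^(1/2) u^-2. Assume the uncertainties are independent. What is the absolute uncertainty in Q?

0.0187

Let h = q + r = 8.99. δh = √(δq² + δr²) = √(0.0441 + 0.314) = 0.598, so δh/h = 0.0665.
Q is then a monomial in h, w, u:
δQ/Q = √((δh/h)² + (½·δw/w)² + (-2·δu/u)²) = √(0.00443 + 0.00111 + 0.0136) = 0.138
Q = 0.136, so δQ = 0.138 × 0.136 = 0.0187.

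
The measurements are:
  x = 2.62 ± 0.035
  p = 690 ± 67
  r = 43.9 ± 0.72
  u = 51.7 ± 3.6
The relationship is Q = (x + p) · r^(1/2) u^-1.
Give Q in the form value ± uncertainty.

88.8 ± 10.6

Let w = x + p = 693. δw = √(δx² + δp²) = √(0.00123 + 4490) = 67.0, so δw/w = 0.0967.
Q is then a monomial in w, r, u:
δQ/Q = √((δw/w)² + (½·δr/r)² + (-1·δu/u)²) = √(0.00936 + 6.72e-05 + 0.00485) = 0.119
Q = 88.8, so δQ = 0.119 × 88.8 = 10.6.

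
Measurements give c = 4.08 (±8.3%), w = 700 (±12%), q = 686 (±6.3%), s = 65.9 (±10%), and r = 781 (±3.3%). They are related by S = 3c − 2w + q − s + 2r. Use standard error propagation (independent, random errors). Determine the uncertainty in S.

Each term contributes (cᵢ δxᵢ)² to (δS)²:
  (3·δc)² = 1.03;  (2·δw)² = 28200;  (δq)² = 1870;  (δs)² = 43.4;  (2·δr)² = 2660
δS = √(32800) = 181

181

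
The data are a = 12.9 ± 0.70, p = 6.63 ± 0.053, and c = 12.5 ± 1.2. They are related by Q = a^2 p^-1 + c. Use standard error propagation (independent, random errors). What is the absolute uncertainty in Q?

2.98

Let w = a^2·p^-1 = 25.1. δw/w = √((2·δa/a)² + (-1·δp/p)²) = √(0.0118 + 6.39e-05) = 0.109, so δw = 2.73.
Q = w + c: δQ = √(δw² + δc²) = √(7.46 + 1.44) = 2.98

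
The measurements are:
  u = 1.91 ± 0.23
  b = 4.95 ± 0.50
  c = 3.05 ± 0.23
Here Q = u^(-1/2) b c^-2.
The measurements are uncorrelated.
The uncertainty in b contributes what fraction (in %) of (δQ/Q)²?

(δQ/Q)² = (−½·δu/u)² + (1·δb/b)² + (-2·δc/c)²
  u term: (-0.5×0.120)² = 0.00363
  b term: (1×0.101)² = 0.0102
  c term: (-2×0.0754)² = 0.0227
Total = 0.0366. Share from b = 0.0102/0.0366 = 0.279.

27.9%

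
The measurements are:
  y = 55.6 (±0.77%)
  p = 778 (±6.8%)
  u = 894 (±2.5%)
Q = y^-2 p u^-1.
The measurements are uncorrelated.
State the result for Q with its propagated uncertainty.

(2.82 ± 0.209) × 10^-4

Each factor contributes (exponent × relative error)² to (δQ/Q)²:
  (-2·δy/y)² = (-2×0.00770)² = 0.000237;  (1·δp/p)² = (1×0.0680)² = 0.00462;  (-1·δu/u)² = (-1×0.0250)² = 0.000625
δQ/Q = √(0.00549) = 0.0741
Q = 0.000282, so δQ = 0.0741 × 0.000282 = 2.09e-05.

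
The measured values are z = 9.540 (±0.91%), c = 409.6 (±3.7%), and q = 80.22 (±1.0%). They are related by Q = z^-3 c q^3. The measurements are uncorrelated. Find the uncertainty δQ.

13400

Since Q is a product/quotient, work with relative uncertainties:
  (-3·δz/z)² = (-3×0.00910)² = 0.000745;  (1·δc/c)² = (1×0.0370)² = 0.00137;  (3·δq/q)² = (3×0.0100)² = 0.000900
δQ/Q = √(0.00301) = 0.0549
Q = 243500, so δQ = 0.0549 × 243500 = 13400.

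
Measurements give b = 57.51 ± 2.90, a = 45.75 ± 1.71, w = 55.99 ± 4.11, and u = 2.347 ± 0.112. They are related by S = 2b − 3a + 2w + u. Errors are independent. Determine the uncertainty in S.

11.3

For a sum/difference, combine absolute errors in quadrature:
  (2·δb)² = 33.6;  (3·δa)² = 26.3;  (2·δw)² = 67.6;  (δu)² = 0.0125
δS = √(128) = 11.3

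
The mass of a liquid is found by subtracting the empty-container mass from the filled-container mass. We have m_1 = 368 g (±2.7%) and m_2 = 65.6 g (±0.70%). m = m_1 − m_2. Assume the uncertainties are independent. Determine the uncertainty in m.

9.95 g

Each term contributes (cᵢ δxᵢ)² to (δm)²:
  (δm_1)² = 98.7;  (δm_2)² = 0.211
δm = √(98.9) = 9.95 g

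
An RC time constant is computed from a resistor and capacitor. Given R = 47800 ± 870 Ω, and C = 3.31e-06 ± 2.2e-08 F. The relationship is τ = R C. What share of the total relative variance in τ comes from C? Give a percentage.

11.8%

(δτ/τ)² = (1·δR/R)² + (1·δC/C)²
  R term: (1×0.0182)² = 0.000331
  C term: (1×0.00665)² = 4.42e-05
Total = 0.000375. Share from C = 4.42e-05/0.000375 = 0.118.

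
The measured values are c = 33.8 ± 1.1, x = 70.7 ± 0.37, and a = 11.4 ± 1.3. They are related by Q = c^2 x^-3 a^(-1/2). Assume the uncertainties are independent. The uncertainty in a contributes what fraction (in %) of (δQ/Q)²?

(δQ/Q)² = (2·δc/c)² + (-3·δx/x)² + (−½·δa/a)²
  c term: (2×0.0325)² = 0.00424
  x term: (-3×0.00523)² = 0.000246
  a term: (-0.5×0.114)² = 0.00325
Total = 0.00773. Share from a = 0.00325/0.00773 = 0.420.

42.0%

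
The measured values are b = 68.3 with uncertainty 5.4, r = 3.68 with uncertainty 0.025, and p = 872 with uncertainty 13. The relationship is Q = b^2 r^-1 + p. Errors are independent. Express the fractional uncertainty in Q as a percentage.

9.40%

Let w = b^2·r^-1 = 1270. δw/w = √((2·δb/b)² + (-1·δr/r)²) = √(0.0250 + 4.62e-05) = 0.158, so δw = 201.
Q = w + p: δQ = √(δw² + δp²) = √(40300 + 169) = 201
Q = 2140, so δQ/Q = 201/2140 = 0.0940.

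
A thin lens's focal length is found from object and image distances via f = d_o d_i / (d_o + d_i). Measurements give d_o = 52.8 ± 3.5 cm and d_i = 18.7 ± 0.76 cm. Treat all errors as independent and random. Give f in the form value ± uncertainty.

13.8 ± 0.479 cm

∂f/∂d_o = (d_i/(d_o+d_i))² = 0.0684;  ∂f/∂d_i = (d_o/(d_o+d_i))² = 0.545
δf = √((∂f/∂d_o · δd_o)² + (∂f/∂d_i · δd_i)²) = √(0.0573 + 0.172) = 0.479 cm
f = 13.8 cm.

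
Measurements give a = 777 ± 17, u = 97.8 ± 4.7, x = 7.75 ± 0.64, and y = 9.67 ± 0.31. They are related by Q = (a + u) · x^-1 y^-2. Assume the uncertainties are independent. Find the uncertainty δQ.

Let w = a + u = 875. δw = √(δa² + δu²) = √(289 + 22.1) = 17.6, so δw/w = 0.0202.
Q is then a monomial in w, x, y:
δQ/Q = √((δw/w)² + (-1·δx/x)² + (-2·δy/y)²) = √(0.000407 + 0.00682 + 0.00411) = 0.106
Q = 1.21, so δQ = 0.106 × 1.21 = 0.129.

0.129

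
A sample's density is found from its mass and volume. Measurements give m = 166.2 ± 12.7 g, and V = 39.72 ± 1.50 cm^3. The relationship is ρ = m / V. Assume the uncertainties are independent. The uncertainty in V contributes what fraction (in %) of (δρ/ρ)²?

(δρ/ρ)² = (1·δm/m)² + (-1·δV/V)²
  m term: (1×0.0764)² = 0.00584
  V term: (-1×0.0378)² = 0.00143
Total = 0.00727. Share from V = 0.00143/0.00727 = 0.196.

19.6%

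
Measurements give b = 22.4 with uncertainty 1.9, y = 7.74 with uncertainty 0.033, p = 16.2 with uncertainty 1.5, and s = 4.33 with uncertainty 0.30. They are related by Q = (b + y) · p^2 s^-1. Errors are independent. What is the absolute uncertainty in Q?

Let u = b + y = 30.1. δu = √(δb² + δy²) = √(3.61 + 0.00109) = 1.90, so δu/u = 0.0630.
Q is then a monomial in u, p, s:
δQ/Q = √((δu/u)² + (2·δp/p)² + (-1·δs/s)²) = √(0.00398 + 0.0343 + 0.00480) = 0.208
Q = 1830, so δQ = 0.208 × 1830 = 379.

379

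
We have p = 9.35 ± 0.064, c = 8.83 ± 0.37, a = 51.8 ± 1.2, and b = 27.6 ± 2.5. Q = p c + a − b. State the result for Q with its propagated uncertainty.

Let w = p·c = 82.6. δw/w = √((1·δp/p)² + (1·δc/c)²) = √(4.69e-05 + 0.00176) = 0.0425, so δw = 3.51.
Q = w + a − b: δQ = √(δw² + δa² + δb²) = √(12.3 + 1.44 + 6.25) = 4.47
Q = 107.

107 ± 4.47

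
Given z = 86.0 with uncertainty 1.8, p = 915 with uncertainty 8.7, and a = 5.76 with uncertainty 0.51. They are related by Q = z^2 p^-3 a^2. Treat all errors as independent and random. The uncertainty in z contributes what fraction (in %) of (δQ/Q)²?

5.17%

(δQ/Q)² = (2·δz/z)² + (-3·δp/p)² + (2·δa/a)²
  z term: (2×0.0209)² = 0.00175
  p term: (-3×0.00951)² = 0.000814
  a term: (2×0.0885)² = 0.0314
Total = 0.0339. Share from z = 0.00175/0.0339 = 0.0517.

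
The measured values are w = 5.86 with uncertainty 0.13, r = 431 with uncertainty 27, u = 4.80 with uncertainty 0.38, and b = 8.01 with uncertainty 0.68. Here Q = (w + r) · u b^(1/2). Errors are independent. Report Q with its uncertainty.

Let h = w + r = 437. δh = √(δw² + δr²) = √(0.0169 + 729) = 27.0, so δh/h = 0.0618.
Q is then a monomial in h, u, b:
δQ/Q = √((δh/h)² + (1·δu/u)² + (½·δb/b)²) = √(0.00382 + 0.00627 + 0.00180) = 0.109
Q = 5930, so δQ = 0.109 × 5930 = 647.

5930 ± 647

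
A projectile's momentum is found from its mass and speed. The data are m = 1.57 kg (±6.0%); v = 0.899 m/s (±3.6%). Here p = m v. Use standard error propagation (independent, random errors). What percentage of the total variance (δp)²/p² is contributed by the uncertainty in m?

73.5%

(δp/p)² = (1·δm/m)² + (1·δv/v)²
  m term: (1×0.0600)² = 0.00360
  v term: (1×0.0360)² = 0.00130
Total = 0.00490. Share from m = 0.00360/0.00490 = 0.735.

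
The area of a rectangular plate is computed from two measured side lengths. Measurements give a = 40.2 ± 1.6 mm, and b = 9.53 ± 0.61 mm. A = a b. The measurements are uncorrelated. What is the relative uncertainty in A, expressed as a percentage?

7.54%

A is a product of powers, so relative uncertainties combine in quadrature:
  (1·δa/a)² = (1×0.0398)² = 0.00158;  (1·δb/b)² = (1×0.0640)² = 0.00410
δA/A = √(0.00568) = 0.0754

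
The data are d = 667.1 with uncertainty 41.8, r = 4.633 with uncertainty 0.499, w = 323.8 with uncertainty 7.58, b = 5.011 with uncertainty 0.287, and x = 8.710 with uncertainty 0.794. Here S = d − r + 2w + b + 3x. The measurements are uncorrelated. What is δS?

44.5

Each term contributes (cᵢ δxᵢ)² to (δS)²:
  (δd)² = 1750;  (δr)² = 0.249;  (2·δw)² = 230;  (δb)² = 0.0824;  (3·δx)² = 5.67
δS = √(1980) = 44.5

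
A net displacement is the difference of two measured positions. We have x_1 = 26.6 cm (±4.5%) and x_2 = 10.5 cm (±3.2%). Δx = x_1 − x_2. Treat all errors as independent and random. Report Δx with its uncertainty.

16.1 ± 1.24 cm

Each term contributes (cᵢ δxᵢ)² to (δΔx)²:
  (δx_1)² = 1.43;  (δx_2)² = 0.113
δΔx = √(1.55) = 1.24 cm
Δx = 16.1 cm.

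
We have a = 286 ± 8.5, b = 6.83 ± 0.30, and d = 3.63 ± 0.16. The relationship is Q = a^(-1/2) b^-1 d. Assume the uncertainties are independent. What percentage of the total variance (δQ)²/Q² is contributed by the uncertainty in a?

(δQ/Q)² = (−½·δa/a)² + (-1·δb/b)² + (1·δd/d)²
  a term: (-0.5×0.0297)² = 0.000221
  b term: (-1×0.0439)² = 0.00193
  d term: (1×0.0441)² = 0.00194
Total = 0.00409. Share from a = 0.000221/0.00409 = 0.0540.

5.40%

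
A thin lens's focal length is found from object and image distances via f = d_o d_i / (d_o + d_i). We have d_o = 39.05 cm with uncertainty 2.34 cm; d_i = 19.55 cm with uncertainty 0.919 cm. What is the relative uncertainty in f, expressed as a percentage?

∂f/∂d_o = (d_i/(d_o+d_i))² = 0.111;  ∂f/∂d_i = (d_o/(d_o+d_i))² = 0.444
δf = √((∂f/∂d_o · δd_o)² + (∂f/∂d_i · δd_i)²) = √(0.0678 + 0.167) = 0.484 cm
f = 13.03 cm, so δf/f = 0.484/13.03 = 0.0372.

3.72%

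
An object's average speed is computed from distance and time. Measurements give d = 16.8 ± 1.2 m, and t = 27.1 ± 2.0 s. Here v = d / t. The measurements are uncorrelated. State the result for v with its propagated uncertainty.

Relative error in a monomial: (δv/v)² = Σ (nᵢ · δxᵢ/xᵢ)².
  (1·δd/d)² = (1×0.0714)² = 0.00510;  (-1·δt/t)² = (-1×0.0738)² = 0.00545
δv/v = √(0.0105) = 0.103
v = 0.620 m/s, so δv = 0.103 × 0.620 = 0.0637 m/s.

0.620 ± 0.0637 m/s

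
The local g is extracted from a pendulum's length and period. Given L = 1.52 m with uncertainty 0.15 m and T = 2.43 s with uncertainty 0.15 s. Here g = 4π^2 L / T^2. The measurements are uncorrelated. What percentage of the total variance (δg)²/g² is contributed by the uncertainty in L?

(δg/g)² = (1·δL/L)² + (-2·δT/T)²
  L term: (1×0.0987)² = 0.00974
  T term: (-2×0.0617)² = 0.0152
Total = 0.0250. Share from L = 0.00974/0.0250 = 0.390.

39.0%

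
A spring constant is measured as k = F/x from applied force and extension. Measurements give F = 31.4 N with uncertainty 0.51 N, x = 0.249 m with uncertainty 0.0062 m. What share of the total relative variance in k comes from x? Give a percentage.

70.2%

(δk/k)² = (1·δF/F)² + (-1·δx/x)²
  F term: (1×0.0162)² = 0.000264
  x term: (-1×0.0249)² = 0.000620
Total = 0.000884. Share from x = 0.000620/0.000884 = 0.702.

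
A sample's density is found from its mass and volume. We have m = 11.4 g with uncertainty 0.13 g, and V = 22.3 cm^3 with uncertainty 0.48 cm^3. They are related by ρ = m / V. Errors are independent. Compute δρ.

0.0125 g/cm^3

For a monomial ρ ∝ m, V^-1, fractional errors add in quadrature:
  (1·δm/m)² = (1×0.0114)² = 0.000130;  (-1·δV/V)² = (-1×0.0215)² = 0.000463
δρ/ρ = √(0.000593) = 0.0244
ρ = 0.511 g/cm^3, so δρ = 0.0244 × 0.511 = 0.0125 g/cm^3.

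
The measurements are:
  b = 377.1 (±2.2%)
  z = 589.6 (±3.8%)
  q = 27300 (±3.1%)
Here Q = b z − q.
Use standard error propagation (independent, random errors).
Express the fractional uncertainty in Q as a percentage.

Let p = b·z = 222300. δp/p = √((1·δb/b)² + (1·δz/z)²) = √(0.000484 + 0.00144) = 0.0439, so δp = 9760.
Q = p − q: δQ = √(δp² + δq²) = √(9.53e+07 + 7.16e+05) = 9800
Q = 195000, so δQ/Q = 9800/195000 = 0.0502.

5.02%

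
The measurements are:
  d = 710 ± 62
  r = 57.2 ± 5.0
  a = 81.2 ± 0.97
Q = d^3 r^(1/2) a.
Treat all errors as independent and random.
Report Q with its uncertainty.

(2.20 ± 0.584) × 10^11

Products/powers → add relative errors in quadrature, weighted by exponent:
  (3·δd/d)² = (3×0.0873)² = 0.0686;  (½·δr/r)² = (0.5×0.0874)² = 0.00191;  (1·δa/a)² = (1×0.0119)² = 0.000143
δQ/Q = √(0.0707) = 0.266
Q = 2.2e+11, so δQ = 0.266 × 2.2e+11 = 5.84e+10.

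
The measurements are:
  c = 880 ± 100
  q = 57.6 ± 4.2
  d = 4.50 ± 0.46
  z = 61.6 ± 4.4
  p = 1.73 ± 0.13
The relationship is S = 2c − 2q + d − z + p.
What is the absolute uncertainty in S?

200

S is a linear combination, so absolute uncertainties add in quadrature:
  (2·δc)² = 40000;  (2·δq)² = 70.6;  (δd)² = 0.212;  (δz)² = 19.4;  (δp)² = 0.0169
δS = √(40100) = 200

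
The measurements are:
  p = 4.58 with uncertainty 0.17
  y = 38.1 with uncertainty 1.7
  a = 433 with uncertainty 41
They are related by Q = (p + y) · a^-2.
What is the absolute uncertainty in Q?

Let u = p + y = 42.7. δu = √(δp² + δy²) = √(0.0289 + 2.89) = 1.71, so δu/u = 0.0400.
Q is then a monomial in u, a:
δQ/Q = √((δu/u)² + (-2·δa/a)²) = √(0.00160 + 0.0359) = 0.194
Q = 0.000228, so δQ = 0.194 × 0.000228 = 4.41e-05.

4.41e-05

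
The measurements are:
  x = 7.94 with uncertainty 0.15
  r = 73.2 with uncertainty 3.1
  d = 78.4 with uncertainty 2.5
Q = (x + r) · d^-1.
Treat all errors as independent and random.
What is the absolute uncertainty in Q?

0.0515

Let u = x + r = 81.1. δu = √(δx² + δr²) = √(0.0225 + 9.61) = 3.10, so δu/u = 0.0383.
Q is then a monomial in u, d:
δQ/Q = √((δu/u)² + (-1·δd/d)²) = √(0.00146 + 0.00102) = 0.0498
Q = 1.03, so δQ = 0.0498 × 1.03 = 0.0515.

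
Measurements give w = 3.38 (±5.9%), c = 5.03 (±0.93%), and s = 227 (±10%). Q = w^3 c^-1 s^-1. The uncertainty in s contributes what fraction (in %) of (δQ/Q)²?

(δQ/Q)² = (3·δw/w)² + (-1·δc/c)² + (-1·δs/s)²
  w term: (3×0.0590)² = 0.0313
  c term: (-1×0.00930)² = 8.65e-05
  s term: (-1×0.100)² = 0.0100
Total = 0.0414. Share from s = 0.0100/0.0414 = 0.241.

24.1%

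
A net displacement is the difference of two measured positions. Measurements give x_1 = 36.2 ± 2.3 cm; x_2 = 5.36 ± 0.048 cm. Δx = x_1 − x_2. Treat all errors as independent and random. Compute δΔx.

Each term contributes (cᵢ δxᵢ)² to (δΔx)²:
  (δx_1)² = 5.29;  (δx_2)² = 0.00230
δΔx = √(5.29) = 2.30 cm

2.30 cm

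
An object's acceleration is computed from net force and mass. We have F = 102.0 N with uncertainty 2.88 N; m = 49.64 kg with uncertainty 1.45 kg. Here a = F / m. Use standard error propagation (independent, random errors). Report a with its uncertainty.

Products/powers → add relative errors in quadrature, weighted by exponent:
  (1·δF/F)² = (1×0.0282)² = 0.000797;  (-1·δm/m)² = (-1×0.0292)² = 0.000853
δa/a = √(0.00165) = 0.0406
a = 2.055 m/s^2, so δa = 0.0406 × 2.055 = 0.0835 m/s^2.

2.055 ± 0.0835 m/s^2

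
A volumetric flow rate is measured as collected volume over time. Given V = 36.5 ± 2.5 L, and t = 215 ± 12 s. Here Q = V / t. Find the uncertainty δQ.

0.0150 L/s

Since Q is a product/quotient, work with relative uncertainties:
  (1·δV/V)² = (1×0.0685)² = 0.00469;  (-1·δt/t)² = (-1×0.0558)² = 0.00312
δQ/Q = √(0.00781) = 0.0884
Q = 0.170 L/s, so δQ = 0.0884 × 0.170 = 0.0150 L/s.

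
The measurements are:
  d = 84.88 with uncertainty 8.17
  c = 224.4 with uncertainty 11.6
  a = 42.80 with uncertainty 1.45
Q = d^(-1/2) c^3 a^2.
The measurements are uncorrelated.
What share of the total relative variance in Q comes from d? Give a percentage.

7.48%

(δQ/Q)² = (−½·δd/d)² + (3·δc/c)² + (2·δa/a)²
  d term: (-0.5×0.0963)² = 0.00232
  c term: (3×0.0517)² = 0.0240
  a term: (2×0.0339)² = 0.00459
Total = 0.0310. Share from d = 0.00232/0.0310 = 0.0748.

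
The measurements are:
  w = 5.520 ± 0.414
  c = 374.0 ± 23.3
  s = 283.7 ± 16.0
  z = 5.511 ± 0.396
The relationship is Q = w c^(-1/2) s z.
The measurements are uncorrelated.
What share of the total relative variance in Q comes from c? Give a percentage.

6.49%

(δQ/Q)² = (1·δw/w)² + (−½·δc/c)² + (1·δs/s)² + (1·δz/z)²
  w term: (1×0.0750)² = 0.00562
  c term: (-0.5×0.0623)² = 0.000970
  s term: (1×0.0564)² = 0.00318
  z term: (1×0.0719)² = 0.00516
Total = 0.0149. Share from c = 0.000970/0.0149 = 0.0649.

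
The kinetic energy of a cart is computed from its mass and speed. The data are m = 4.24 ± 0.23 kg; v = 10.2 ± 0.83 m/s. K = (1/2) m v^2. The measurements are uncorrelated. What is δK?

Each factor contributes (exponent × relative error)² to (δK/K)²:
  (1·δm/m)² = (1×0.0542)² = 0.00294;  (2·δv/v)² = (2×0.0814)² = 0.0265
δK/K = √(0.0294) = 0.172
K = 221 J, so δK = 0.172 × 221 = 37.8 J.

37.8 J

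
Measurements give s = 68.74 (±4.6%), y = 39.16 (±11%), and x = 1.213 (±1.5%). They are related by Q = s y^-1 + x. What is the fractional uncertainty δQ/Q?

0.0708

Let p = s·y^-1 = 1.755. δp/p = √((1·δs/s)² + (-1·δy/y)²) = √(0.00212 + 0.0121) = 0.119, so δp = 0.209.
Q = p + x: δQ = √(δp² + δx²) = √(0.0438 + 0.000331) = 0.210
Q = 2.968, so δQ/Q = 0.210/2.968 = 0.0708.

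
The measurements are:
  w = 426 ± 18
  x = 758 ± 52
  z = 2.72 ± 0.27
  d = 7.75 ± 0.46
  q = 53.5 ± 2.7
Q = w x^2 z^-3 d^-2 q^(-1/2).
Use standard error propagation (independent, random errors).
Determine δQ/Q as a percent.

35.2%

Relative error in a monomial: (δQ/Q)² = Σ (nᵢ · δxᵢ/xᵢ)².
  (1·δw/w)² = (1×0.0423)² = 0.00179;  (2·δx/x)² = (2×0.0686)² = 0.0188;  (-3·δz/z)² = (-3×0.0993)² = 0.0887;  (-2·δd/d)² = (-2×0.0594)² = 0.0141;  (−½·δq/q)² = (-0.5×0.0505)² = 0.000637
δQ/Q = √(0.124) = 0.352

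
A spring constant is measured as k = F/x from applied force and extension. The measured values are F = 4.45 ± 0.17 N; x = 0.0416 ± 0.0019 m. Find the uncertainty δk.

6.37 N/m

Relative error in a monomial: (δk/k)² = Σ (nᵢ · δxᵢ/xᵢ)².
  (1·δF/F)² = (1×0.0382)² = 0.00146;  (-1·δx/x)² = (-1×0.0457)² = 0.00209
δk/k = √(0.00355) = 0.0595
k = 107 N/m, so δk = 0.0595 × 107 = 6.37 N/m.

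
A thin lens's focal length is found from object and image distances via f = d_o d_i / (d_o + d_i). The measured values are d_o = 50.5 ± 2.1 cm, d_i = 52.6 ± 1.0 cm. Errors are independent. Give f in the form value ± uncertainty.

25.8 ± 0.597 cm

∂f/∂d_o = (d_i/(d_o+d_i))² = 0.260;  ∂f/∂d_i = (d_o/(d_o+d_i))² = 0.240
δf = √((∂f/∂d_o · δd_o)² + (∂f/∂d_i · δd_i)²) = √(0.299 + 0.0576) = 0.597 cm
f = 25.8 cm.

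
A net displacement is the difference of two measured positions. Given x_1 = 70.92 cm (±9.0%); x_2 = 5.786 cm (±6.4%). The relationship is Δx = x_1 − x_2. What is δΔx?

For a sum/difference, combine absolute errors in quadrature:
  (δx_1)² = 40.7;  (δx_2)² = 0.137
δΔx = √(40.9) = 6.39 cm

6.39 cm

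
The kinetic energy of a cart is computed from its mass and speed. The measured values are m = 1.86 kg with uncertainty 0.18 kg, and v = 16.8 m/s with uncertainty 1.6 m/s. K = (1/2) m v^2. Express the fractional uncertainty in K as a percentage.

K is a product of powers, so relative uncertainties combine in quadrature:
  (1·δm/m)² = (1×0.0968)² = 0.00937;  (2·δv/v)² = (2×0.0952)² = 0.0363
δK/K = √(0.0456) = 0.214

21.4%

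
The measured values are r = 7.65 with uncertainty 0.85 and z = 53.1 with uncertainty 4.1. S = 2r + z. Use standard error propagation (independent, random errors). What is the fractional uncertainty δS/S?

Each term contributes (cᵢ δxᵢ)² to (δS)²:
  (2·δr)² = 2.89;  (δz)² = 16.8
δS = √(19.7) = 4.44
S = 68.4, so δS/S = 4.44/68.4 = 0.0649.

0.0649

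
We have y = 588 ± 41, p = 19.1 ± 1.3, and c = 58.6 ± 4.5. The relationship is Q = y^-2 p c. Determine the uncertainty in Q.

Q is a product of powers, so relative uncertainties combine in quadrature:
  (-2·δy/y)² = (-2×0.0697)² = 0.0194;  (1·δp/p)² = (1×0.0681)² = 0.00463;  (1·δc/c)² = (1×0.0768)² = 0.00590
δQ/Q = √(0.0300) = 0.173
Q = 0.00324, so δQ = 0.173 × 0.00324 = 0.000560.

0.000560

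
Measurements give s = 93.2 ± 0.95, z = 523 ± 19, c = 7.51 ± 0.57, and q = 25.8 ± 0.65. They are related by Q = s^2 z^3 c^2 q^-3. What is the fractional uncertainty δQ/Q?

Products/powers → add relative errors in quadrature, weighted by exponent:
  (2·δs/s)² = (2×0.0102)² = 0.000416;  (3·δz/z)² = (3×0.0363)² = 0.0119;  (2·δc/c)² = (2×0.0759)² = 0.0230;  (-3·δq/q)² = (-3×0.0252)² = 0.00571
δQ/Q = √(0.0410) = 0.203

0.203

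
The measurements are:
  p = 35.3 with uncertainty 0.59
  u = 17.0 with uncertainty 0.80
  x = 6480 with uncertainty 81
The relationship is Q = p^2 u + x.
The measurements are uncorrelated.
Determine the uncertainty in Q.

Let w = p^2·u = 21200. δw/w = √((2·δp/p)² + (1·δu/u)²) = √(0.00112 + 0.00221) = 0.0577, so δw = 1220.
Q = w + x: δQ = √(δw² + δx²) = √(1.5e+06 + 6560) = 1230

1230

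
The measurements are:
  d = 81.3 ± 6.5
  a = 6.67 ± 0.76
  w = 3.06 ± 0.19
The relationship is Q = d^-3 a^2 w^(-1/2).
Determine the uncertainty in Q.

1.57e-05

Since Q is a product/quotient, work with relative uncertainties:
  (-3·δd/d)² = (-3×0.0800)² = 0.0575;  (2·δa/a)² = (2×0.114)² = 0.0519;  (−½·δw/w)² = (-0.5×0.0621)² = 0.000964
δQ/Q = √(0.110) = 0.332
Q = 4.73e-05, so δQ = 0.332 × 4.73e-05 = 1.57e-05.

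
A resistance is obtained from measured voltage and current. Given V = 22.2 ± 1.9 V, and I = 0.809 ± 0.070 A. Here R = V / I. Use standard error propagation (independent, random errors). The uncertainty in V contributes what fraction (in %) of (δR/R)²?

(δR/R)² = (1·δV/V)² + (-1·δI/I)²
  V term: (1×0.0856)² = 0.00732
  I term: (-1×0.0865)² = 0.00749
Total = 0.0148. Share from V = 0.00732/0.0148 = 0.495.

49.5%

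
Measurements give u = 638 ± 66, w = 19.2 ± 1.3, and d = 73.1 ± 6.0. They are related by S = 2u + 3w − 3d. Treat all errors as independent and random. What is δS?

S is a linear combination, so absolute uncertainties add in quadrature:
  (2·δu)² = 17400;  (3·δw)² = 15.2;  (3·δd)² = 324
δS = √(17800) = 133

133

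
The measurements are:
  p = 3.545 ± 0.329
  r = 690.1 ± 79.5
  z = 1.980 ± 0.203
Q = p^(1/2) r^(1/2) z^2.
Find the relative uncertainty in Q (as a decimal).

0.218

Relative error in a monomial: (δQ/Q)² = Σ (nᵢ · δxᵢ/xᵢ)².
  (½·δp/p)² = (0.5×0.0928)² = 0.00215;  (½·δr/r)² = (0.5×0.115)² = 0.00332;  (2·δz/z)² = (2×0.103)² = 0.0420
δQ/Q = √(0.0475) = 0.218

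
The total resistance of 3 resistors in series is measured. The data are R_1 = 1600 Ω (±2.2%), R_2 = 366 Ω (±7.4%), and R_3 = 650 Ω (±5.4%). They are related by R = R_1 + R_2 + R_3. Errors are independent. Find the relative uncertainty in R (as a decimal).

Absolute uncertainties add in quadrature for a linear combination:
  (δR_1)² = 1240;  (δR_2)² = 734;  (δR_3)² = 1230
δR = √(3200) = 56.6 Ω
R = 2620 Ω, so δR/R = 56.6/2620 = 0.0216.

0.0216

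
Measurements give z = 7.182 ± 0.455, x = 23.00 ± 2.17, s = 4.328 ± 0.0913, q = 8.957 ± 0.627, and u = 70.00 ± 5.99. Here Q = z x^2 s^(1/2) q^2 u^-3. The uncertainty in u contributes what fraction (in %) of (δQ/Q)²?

(δQ/Q)² = (1·δz/z)² + (2·δx/x)² + (½·δs/s)² + (2·δq/q)² + (-3·δu/u)²
  z term: (1×0.0634)² = 0.00401
  x term: (2×0.0943)² = 0.0356
  s term: (0.5×0.0211)² = 0.000111
  q term: (2×0.0700)² = 0.0196
  u term: (-3×0.0856)² = 0.0659
Total = 0.125. Share from u = 0.0659/0.125 = 0.526.

52.6%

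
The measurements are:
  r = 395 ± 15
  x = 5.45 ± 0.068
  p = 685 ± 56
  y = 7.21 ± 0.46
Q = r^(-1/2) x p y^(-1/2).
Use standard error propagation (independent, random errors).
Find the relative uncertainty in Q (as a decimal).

Q is a product of powers, so relative uncertainties combine in quadrature:
  (−½·δr/r)² = (-0.5×0.0380)² = 0.000361;  (1·δx/x)² = (1×0.0125)² = 0.000156;  (1·δp/p)² = (1×0.0818)² = 0.00668;  (−½·δy/y)² = (-0.5×0.0638)² = 0.00102
δQ/Q = √(0.00822) = 0.0906

0.0906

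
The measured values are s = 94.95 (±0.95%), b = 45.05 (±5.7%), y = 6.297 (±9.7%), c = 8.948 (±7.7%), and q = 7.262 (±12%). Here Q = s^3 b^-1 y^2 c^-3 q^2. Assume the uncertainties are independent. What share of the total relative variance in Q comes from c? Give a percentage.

35.0%

(δQ/Q)² = (3·δs/s)² + (-1·δb/b)² + (2·δy/y)² + (-3·δc/c)² + (2·δq/q)²
  s term: (3×0.00950)² = 0.000812
  b term: (-1×0.0570)² = 0.00325
  y term: (2×0.0970)² = 0.0376
  c term: (-3×0.0770)² = 0.0534
  q term: (2×0.120)² = 0.0576
Total = 0.153. Share from c = 0.0534/0.153 = 0.350.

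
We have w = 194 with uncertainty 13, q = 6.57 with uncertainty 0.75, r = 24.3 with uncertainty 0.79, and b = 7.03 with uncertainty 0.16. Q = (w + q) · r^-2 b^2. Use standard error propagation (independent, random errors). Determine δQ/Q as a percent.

Let u = w + q = 201. δu = √(δw² + δq²) = √(169 + 0.562) = 13.0, so δu/u = 0.0649.
Q is then a monomial in u, r, b:
δQ/Q = √((δu/u)² + (-2·δr/r)² + (2·δb/b)²) = √(0.00422 + 0.00423 + 0.00207) = 0.103

10.3%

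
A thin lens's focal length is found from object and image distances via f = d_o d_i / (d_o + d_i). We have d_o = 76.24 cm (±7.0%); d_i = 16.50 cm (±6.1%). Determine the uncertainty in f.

∂f/∂d_o = (d_i/(d_o+d_i))² = 0.0317;  ∂f/∂d_i = (d_o/(d_o+d_i))² = 0.676
δf = √((∂f/∂d_o · δd_o)² + (∂f/∂d_i · δd_i)²) = √(0.0285 + 0.463) = 0.701 cm

0.701 cm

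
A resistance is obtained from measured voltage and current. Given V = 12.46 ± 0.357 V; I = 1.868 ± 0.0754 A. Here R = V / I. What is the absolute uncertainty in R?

Relative error in a monomial: (δR/R)² = Σ (nᵢ · δxᵢ/xᵢ)².
  (1·δV/V)² = (1×0.0287)² = 0.000821;  (-1·δI/I)² = (-1×0.0404)² = 0.00163
δR/R = √(0.00245) = 0.0495
R = 6.670 Ω, so δR = 0.0495 × 6.670 = 0.330 Ω.

0.330 Ω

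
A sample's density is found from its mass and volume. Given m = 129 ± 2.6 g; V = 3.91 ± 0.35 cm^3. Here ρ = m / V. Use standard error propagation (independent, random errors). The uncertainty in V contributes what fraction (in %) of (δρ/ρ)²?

(δρ/ρ)² = (1·δm/m)² + (-1·δV/V)²
  m term: (1×0.0202)² = 0.000406
  V term: (-1×0.0895)² = 0.00801
Total = 0.00842. Share from V = 0.00801/0.00842 = 0.952.

95.2%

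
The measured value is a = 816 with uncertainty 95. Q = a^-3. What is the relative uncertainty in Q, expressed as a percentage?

Q ∝ a^-3, so δQ/Q = |-3| · δa/a = 3 × 0.116 = 0.349.

34.9%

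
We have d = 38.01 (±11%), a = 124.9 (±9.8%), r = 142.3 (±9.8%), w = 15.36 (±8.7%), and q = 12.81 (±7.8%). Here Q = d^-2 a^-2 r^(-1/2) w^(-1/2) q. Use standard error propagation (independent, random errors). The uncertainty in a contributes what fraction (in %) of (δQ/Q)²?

39.5%

(δQ/Q)² = (-2·δd/d)² + (-2·δa/a)² + (−½·δr/r)² + (−½·δw/w)² + (1·δq/q)²
  d term: (-2×0.110)² = 0.0484
  a term: (-2×0.0980)² = 0.0384
  r term: (-0.5×0.0980)² = 0.00240
  w term: (-0.5×0.0870)² = 0.00189
  q term: (1×0.0780)² = 0.00608
Total = 0.0972. Share from a = 0.0384/0.0972 = 0.395.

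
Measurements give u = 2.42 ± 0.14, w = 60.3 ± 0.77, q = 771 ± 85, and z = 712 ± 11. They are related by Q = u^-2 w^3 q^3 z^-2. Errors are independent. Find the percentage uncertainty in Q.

35.4%

Each factor contributes (exponent × relative error)² to (δQ/Q)²:
  (-2·δu/u)² = (-2×0.0579)² = 0.0134;  (3·δw/w)² = (3×0.0128)² = 0.00147;  (3·δq/q)² = (3×0.110)² = 0.109;  (-2·δz/z)² = (-2×0.0154)² = 0.000955
δQ/Q = √(0.125) = 0.354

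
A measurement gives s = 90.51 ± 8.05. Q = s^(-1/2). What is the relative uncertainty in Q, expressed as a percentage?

Products/powers → add relative errors in quadrature, weighted by exponent:
  (−½·δs/s)² = (-0.5×0.0889)² = 0.00198
δQ/Q = √(0.00198) = 0.0445

4.45%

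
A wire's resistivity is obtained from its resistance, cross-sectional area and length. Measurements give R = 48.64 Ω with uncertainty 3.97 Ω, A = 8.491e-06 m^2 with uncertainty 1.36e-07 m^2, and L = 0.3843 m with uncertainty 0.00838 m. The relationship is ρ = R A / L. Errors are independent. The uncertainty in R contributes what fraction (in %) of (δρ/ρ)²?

90.1%

(δρ/ρ)² = (1·δR/R)² + (1·δA/A)² + (-1·δL/L)²
  R term: (1×0.0816)² = 0.00666
  A term: (1×0.0160)² = 0.000257
  L term: (-1×0.0218)² = 0.000475
Total = 0.00739. Share from R = 0.00666/0.00739 = 0.901.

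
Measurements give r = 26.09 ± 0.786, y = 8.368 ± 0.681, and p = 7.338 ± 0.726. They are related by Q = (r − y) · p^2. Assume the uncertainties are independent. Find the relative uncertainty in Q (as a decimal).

Let u = r − y = 17.72. δu = √(δr² + δy²) = √(0.618 + 0.464) = 1.04, so δu/u = 0.0587.
Q is then a monomial in u, p:
δQ/Q = √((δu/u)² + (2·δp/p)²) = √(0.00344 + 0.0392) = 0.206

0.206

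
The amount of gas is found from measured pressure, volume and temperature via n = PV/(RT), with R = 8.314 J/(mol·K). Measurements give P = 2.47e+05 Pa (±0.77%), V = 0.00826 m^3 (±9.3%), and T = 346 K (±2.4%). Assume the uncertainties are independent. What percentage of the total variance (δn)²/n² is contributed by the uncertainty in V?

93.2%

(δn/n)² = (1·δP/P)² + (1·δV/V)² + (-1·δT/T)²
  P term: (1×0.00770)² = 5.93e-05
  V term: (1×0.0930)² = 0.00865
  T term: (-1×0.0240)² = 0.000576
Total = 0.00928. Share from V = 0.00865/0.00928 = 0.932.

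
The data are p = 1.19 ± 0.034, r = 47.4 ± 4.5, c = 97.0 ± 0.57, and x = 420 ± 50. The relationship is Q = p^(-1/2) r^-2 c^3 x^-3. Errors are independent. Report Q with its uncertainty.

(5.03 ± 2.04) × 10^-6

Since Q is a product/quotient, work with relative uncertainties:
  (−½·δp/p)² = (-0.5×0.0286)² = 0.000204;  (-2·δr/r)² = (-2×0.0949)² = 0.0361;  (3·δc/c)² = (3×0.00588)² = 0.000311;  (-3·δx/x)² = (-3×0.119)² = 0.128
δQ/Q = √(0.164) = 0.405
Q = 5.03e-06, so δQ = 0.405 × 5.03e-06 = 2.04e-06.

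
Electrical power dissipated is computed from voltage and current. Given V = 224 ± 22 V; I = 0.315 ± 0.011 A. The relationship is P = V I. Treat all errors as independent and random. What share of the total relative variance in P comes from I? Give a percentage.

11.2%

(δP/P)² = (1·δV/V)² + (1·δI/I)²
  V term: (1×0.0982)² = 0.00965
  I term: (1×0.0349)² = 0.00122
Total = 0.0109. Share from I = 0.00122/0.0109 = 0.112.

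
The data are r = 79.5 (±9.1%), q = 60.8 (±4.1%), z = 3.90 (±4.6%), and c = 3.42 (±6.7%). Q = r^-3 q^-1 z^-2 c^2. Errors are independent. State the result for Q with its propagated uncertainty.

(2.52 ± 0.806) × 10^-8

Q is a product of powers, so relative uncertainties combine in quadrature:
  (-3·δr/r)² = (-3×0.0910)² = 0.0745;  (-1·δq/q)² = (-1×0.0410)² = 0.00168;  (-2·δz/z)² = (-2×0.0460)² = 0.00846;  (2·δc/c)² = (2×0.0670)² = 0.0180
δQ/Q = √(0.103) = 0.320
Q = 2.52e-08, so δQ = 0.320 × 2.52e-08 = 8.06e-09.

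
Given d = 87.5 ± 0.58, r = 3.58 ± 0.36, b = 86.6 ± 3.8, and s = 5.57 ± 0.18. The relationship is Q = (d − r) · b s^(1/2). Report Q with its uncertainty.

Let u = d − r = 83.9. δu = √(δd² + δr²) = √(0.336 + 0.130) = 0.683, so δu/u = 0.00813.
Q is then a monomial in u, b, s:
δQ/Q = √((δu/u)² + (1·δb/b)² + (½·δs/s)²) = √(6.62e-05 + 0.00193 + 0.000261) = 0.0475
Q = 17200, so δQ = 0.0475 × 17200 = 814.

17200 ± 814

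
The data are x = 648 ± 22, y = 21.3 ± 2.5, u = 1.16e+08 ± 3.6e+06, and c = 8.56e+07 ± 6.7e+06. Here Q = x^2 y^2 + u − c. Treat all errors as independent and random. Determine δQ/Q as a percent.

Let p = x^2·y^2 = 1.91e+08. δp/p = √((2·δx/x)² + (2·δy/y)²) = √(0.00461 + 0.0551) = 0.244, so δp = 4.66e+07.
Q = p + u − c: δQ = √(δp² + δu² + δc²) = √(2.17e+15 + 1.3e+13 + 4.49e+13) = 4.72e+07
Q = 2.21e+08, so δQ/Q = 4.72e+07/2.21e+08 = 0.214.

21.4%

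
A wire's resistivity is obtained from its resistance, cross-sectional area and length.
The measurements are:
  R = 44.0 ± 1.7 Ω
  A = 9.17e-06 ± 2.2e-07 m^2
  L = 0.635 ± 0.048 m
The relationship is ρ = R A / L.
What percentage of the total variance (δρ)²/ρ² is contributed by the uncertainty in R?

(δρ/ρ)² = (1·δR/R)² + (1·δA/A)² + (-1·δL/L)²
  R term: (1×0.0386)² = 0.00149
  A term: (1×0.0240)² = 0.000576
  L term: (-1×0.0756)² = 0.00571
Total = 0.00778. Share from R = 0.00149/0.00778 = 0.192.

19.2%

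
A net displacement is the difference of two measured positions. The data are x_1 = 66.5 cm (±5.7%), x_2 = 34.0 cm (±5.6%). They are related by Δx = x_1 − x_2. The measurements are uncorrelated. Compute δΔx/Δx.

Δx is a linear combination, so absolute uncertainties add in quadrature:
  (δx_1)² = 14.4;  (δx_2)² = 3.63
δΔx = √(18.0) = 4.24 cm
Δx = 32.5 cm, so δΔx/Δx = 4.24/32.5 = 0.131.

0.131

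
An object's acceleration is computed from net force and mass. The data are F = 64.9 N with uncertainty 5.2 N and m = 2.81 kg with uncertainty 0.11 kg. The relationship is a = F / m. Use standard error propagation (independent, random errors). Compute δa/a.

a is a product of powers, so relative uncertainties combine in quadrature:
  (1·δF/F)² = (1×0.0801)² = 0.00642;  (-1·δm/m)² = (-1×0.0391)² = 0.00153
δa/a = √(0.00795) = 0.0892

0.0892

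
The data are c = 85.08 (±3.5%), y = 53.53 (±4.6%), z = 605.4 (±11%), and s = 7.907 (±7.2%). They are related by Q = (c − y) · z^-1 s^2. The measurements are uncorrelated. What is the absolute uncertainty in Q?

Let u = c − y = 31.55. δu = √(δc² + δy²) = √(8.87 + 6.06) = 3.86, so δu/u = 0.122.
Q is then a monomial in u, z, s:
δQ/Q = √((δu/u)² + (-1·δz/z)² + (2·δs/s)²) = √(0.0150 + 0.0121 + 0.0207) = 0.219
Q = 3.258, so δQ = 0.219 × 3.258 = 0.713.

0.713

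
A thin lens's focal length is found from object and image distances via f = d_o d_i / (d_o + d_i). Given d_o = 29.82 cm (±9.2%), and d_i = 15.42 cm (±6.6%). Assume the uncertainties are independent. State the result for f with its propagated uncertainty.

∂f/∂d_o = (d_i/(d_o+d_i))² = 0.116;  ∂f/∂d_i = (d_o/(d_o+d_i))² = 0.434
δf = √((∂f/∂d_o · δd_o)² + (∂f/∂d_i · δd_i)²) = √(0.102 + 0.196) = 0.545 cm
f = 10.16 cm.

10.16 ± 0.545 cm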